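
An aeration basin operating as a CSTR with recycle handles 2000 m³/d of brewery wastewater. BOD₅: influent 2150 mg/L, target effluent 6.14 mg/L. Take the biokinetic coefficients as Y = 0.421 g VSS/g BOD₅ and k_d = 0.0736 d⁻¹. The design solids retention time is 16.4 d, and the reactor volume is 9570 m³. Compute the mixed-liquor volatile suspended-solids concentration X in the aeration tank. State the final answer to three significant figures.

X = Y·Q·ΔS·θ_c / [V·(1 + k_d θ_c)] = 0.421 × 2000 × (2150 − 6.14) × 16.4 / [9570 × (1 + 0.0736 × 16.4)] = 1402 mg/L.

X ≈ 1400 mg/L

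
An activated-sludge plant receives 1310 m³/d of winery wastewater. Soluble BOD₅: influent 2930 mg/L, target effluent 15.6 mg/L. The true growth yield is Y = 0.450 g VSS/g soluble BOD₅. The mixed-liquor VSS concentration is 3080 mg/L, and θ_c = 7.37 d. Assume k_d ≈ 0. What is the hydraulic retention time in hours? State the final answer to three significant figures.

τ ≈ 75.3 h

With k_d = 0 the design equation reduces to V = Y Q (S₀−S) θ_c / X = 0.450 × 1310 × (2930 − 15.6) × 7.37 / 3080 = 4111 m³.
Hydraulic retention time τ = V/Q = 4111 / 1310 = 3.138 d = 75.32 h.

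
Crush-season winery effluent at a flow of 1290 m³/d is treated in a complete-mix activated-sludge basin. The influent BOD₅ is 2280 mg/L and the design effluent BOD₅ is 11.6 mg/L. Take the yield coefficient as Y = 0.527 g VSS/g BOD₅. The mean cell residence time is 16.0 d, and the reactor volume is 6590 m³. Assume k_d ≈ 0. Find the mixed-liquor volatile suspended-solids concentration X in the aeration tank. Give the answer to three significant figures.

X ≈ 3740 mg/L

Without decay, X = Y Q (S₀−S) θ_c / V = 0.527 × 1290 × (2280 − 11.6) × 16.0 / 6590 = 3744 mg/L.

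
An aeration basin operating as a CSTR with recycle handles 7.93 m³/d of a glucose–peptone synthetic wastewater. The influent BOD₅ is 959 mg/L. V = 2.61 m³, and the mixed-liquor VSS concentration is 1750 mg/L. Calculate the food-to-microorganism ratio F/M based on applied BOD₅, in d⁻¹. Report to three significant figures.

F/M = applied load / biomass = Q·S₀/(V·X) = 7.93 × 959 / (2.610 × 1750) = 1.665 d⁻¹.

F/M ≈ 1.66 d⁻¹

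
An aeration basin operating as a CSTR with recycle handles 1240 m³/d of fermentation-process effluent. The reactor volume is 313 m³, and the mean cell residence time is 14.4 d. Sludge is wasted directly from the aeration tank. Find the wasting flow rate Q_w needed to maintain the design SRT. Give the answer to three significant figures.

For wasting at MLVSS concentration, Q_w = V/θ_c = 313.0/14.4 = 21.74 m³/d.

Q_w ≈ 21.7 m³/d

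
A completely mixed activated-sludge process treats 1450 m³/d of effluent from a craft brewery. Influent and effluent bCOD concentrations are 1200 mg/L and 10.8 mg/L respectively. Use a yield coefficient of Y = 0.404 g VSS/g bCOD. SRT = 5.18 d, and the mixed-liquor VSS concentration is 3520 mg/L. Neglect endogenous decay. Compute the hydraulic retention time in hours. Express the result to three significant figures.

τ ≈ 17.0 h

Biomass mass balance (decay neglected): V·X = Y·Q·(S₀ − S)·θ_c, so V = 0.404 × 1450 × (1200 − 10.8) × 5.18 / 3520 = 1025 m³.
Hydraulic retention time τ = V/Q = 1025 / 1450 = 0.7070 d = 16.97 h.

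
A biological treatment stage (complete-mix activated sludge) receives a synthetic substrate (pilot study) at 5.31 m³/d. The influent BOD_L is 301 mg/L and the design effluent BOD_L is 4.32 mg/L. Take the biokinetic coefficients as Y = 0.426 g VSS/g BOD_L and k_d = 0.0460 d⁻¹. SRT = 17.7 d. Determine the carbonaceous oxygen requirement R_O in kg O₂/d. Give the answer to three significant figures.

R_O ≈ 1.05 kg O₂/d

Correct the yield for decay: Y_obs = Y/(1 + k_d θ_c) = 0.426 / (1 + 0.0460 × 17.7) = 0.426 / 1.814 = 0.2348.
Substrate removed = Q·(S₀ − S) = 5.31 m³/d × (301 − 4.32) g/m³ = 1.58×10^3 g/d = 1.575 kg/d.
Net sludge production P_X = 0.2348 × 1.575 = 0.3699 kg VSS/d.
R_O = Q·(S₀ − S) − 1.42·P_X = 1.575 − 1.42 × 0.3699 = 1.050 kg O₂/d.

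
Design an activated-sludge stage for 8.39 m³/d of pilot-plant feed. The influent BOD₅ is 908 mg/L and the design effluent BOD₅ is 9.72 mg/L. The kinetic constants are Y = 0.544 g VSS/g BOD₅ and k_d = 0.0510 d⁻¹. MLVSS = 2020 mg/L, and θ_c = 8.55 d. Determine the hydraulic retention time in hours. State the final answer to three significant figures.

From the SRT design equation V = Y Q (S₀−S) θ_c / [X (1 + k_d θ_c)] = 0.544 × 8.39 × (908 − 9.72) × 8.55 / [2020 × (1 + 0.0510 × 8.55)] = 3.51×10^4 / 2901 = 12.08 m³.
τ = V/Q = 12.08/8.39 = 1.440 d, or 34.57 h.

τ ≈ 34.6 h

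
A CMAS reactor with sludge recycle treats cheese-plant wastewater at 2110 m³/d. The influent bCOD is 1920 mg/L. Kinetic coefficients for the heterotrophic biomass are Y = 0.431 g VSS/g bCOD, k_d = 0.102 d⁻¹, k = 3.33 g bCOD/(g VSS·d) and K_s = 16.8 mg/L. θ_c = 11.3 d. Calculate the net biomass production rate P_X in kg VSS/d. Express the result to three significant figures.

P_X ≈ 810 kg VSS/d

For a completely mixed reactor with recycle the Lawrence–McCarty relation gives S = K_s·(1 + k_d·θ_c) / [θ_c·(Y·k − k_d) − 1] = 16.8 × (1 + 0.102 × 11.3) / [11.3 × (0.431 × 3.33 − 0.102) − 1] = 36.16 / 14.07 = 2.571 mg/L.
Observed yield with endogenous decay: Y_obs = Y / (1 + k_d·θ_c) = 0.431 / (1 + 0.102 × 11.3) = 0.431 / 2.153 = 0.2002 g VSS/g bCOD.
ΔS = 1920 − 2.57 = 1917 mg/L, so the substrate removal rate is 2110 × 1917/1000 = 4046 kg bCOD/d.
Biomass produced: P_X = Y_obs·Q·ΔS = 0.2002 × 4046 ≈ 810.1 kg VSS/d.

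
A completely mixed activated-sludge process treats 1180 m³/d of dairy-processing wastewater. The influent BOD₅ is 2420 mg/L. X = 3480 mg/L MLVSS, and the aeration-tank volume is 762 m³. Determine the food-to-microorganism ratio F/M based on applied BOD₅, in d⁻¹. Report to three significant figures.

F/M ≈ 1.08 d⁻¹

F/M = applied load / biomass = Q·S₀/(V·X) = 1180 × 2420 / (762.0 × 3480) = 1.077 d⁻¹.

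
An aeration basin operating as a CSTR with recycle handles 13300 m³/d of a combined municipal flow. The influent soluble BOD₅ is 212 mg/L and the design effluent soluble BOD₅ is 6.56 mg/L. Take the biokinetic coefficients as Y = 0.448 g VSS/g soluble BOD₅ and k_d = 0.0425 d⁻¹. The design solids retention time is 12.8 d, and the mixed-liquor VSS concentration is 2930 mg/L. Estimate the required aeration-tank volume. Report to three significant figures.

Rearranging the biomass balance for a CMAS with decay, V = Y·Q·ΔS·θ_c / [X·(1+k_d θ_c)] = 0.448 × 13300 × (212 − 6.56) × 12.8 / [2930 × (1 + 0.0425 × 12.8)] = 1.57×10^7 / 4524 = 3463 m³.

V ≈ 3460 m³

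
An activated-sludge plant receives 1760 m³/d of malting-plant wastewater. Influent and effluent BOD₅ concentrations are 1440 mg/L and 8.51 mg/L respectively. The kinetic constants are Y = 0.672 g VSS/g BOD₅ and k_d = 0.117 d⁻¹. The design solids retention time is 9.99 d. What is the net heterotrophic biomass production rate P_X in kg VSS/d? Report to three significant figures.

P_X ≈ 781 kg VSS/d

Observed yield with endogenous decay: Y_obs = Y / (1 + k_d·θ_c) = 0.672 / (1 + 0.117 × 9.99) = 0.672 / 2.169 = 0.3098 g VSS/g BOD₅.
Mass of BOD₅ removed per day: Q(S₀ − S) = 1760 × 1431 g/m³ = 2519 kg/d.
P_X = Y_obs · Q(S₀ − S) = 0.3098 × 2519 = 780.6 kg VSS/d.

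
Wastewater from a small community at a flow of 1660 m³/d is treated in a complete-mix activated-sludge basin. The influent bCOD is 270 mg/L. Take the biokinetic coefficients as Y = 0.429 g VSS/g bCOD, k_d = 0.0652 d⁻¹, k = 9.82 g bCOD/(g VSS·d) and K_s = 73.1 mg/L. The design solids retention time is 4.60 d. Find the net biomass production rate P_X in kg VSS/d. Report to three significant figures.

Effluent substrate depends only on kinetics and SRT: S = K_s(1 + k_d θ_c) / [θ_c(Yk − k_d) − 1] = 73.1 × (1 + 0.0652 × 4.60) / [4.60 × (0.429 × 9.82 − 0.0652) − 1] = 95.02 / 18.08 = 5.256 mg/L.
Observed yield with endogenous decay: Y_obs = Y / (1 + k_d·θ_c) = 0.429 / (1 + 0.0652 × 4.60) = 0.429 / 1.300 = 0.3300 g VSS/g bCOD.
Q·(S₀ − S) = 1660 × (270 − 5.26) × 10⁻³ = 439.5 kg/d removed.
So the net sludge growth is P_X = 0.3300 × 439.5 = 145.0 kg VSS/d.

P_X ≈ 145 kg VSS/d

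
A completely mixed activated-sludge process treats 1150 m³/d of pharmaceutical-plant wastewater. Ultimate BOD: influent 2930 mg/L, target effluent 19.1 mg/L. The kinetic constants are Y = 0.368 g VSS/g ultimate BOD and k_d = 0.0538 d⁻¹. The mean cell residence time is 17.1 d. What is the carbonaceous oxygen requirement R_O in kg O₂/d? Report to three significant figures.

R_O ≈ 2440 kg O₂/d

The observed yield is Y_obs = Y/(1 + k_d·θ_c) = 0.368 / (1 + 0.0538 × 17.1) = 0.368 / 1.920 = 0.1917 g VSS per g ultimate BOD removed.
Mass of ultimate BOD removed per day: Q(S₀ − S) = 1150 × 2911 g/m³ = 3348 kg/d.
Biomass synthesised: P_X = Y_obs × 3348 = 641.6 kg VSS/d.
R_O = Q·ΔS − 1.42 P_X = 3348 − 911.1 = 2436 kg O₂/d.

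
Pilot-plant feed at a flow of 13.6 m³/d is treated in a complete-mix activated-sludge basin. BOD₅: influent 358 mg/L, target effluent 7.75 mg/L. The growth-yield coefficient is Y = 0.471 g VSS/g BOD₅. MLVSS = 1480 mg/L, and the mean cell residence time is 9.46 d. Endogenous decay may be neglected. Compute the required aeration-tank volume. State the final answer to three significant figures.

V ≈ 14.3 m³

Biomass mass balance (decay neglected): V·X = Y·Q·(S₀ − S)·θ_c, so V = 0.471 × 13.6 × (358 − 7.75) × 9.46 / 1480 = 14.34 m³.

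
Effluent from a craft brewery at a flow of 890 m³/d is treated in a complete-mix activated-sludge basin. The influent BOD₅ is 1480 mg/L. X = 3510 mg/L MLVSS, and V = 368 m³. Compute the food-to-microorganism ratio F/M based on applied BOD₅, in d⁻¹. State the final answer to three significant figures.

F/M = applied load / biomass = Q·S₀/(V·X) = 890 × 1480 / (368.0 × 3510) = 1.020 d⁻¹.

F/M ≈ 1.02 d⁻¹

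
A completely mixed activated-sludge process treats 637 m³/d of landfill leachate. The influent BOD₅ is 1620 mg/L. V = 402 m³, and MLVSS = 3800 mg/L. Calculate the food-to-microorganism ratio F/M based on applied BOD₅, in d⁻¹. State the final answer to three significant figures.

F/M ≈ 0.676 d⁻¹

F/M = applied load / biomass = Q·S₀/(V·X) = 637 × 1620 / (402.0 × 3800) = 0.6755 d⁻¹.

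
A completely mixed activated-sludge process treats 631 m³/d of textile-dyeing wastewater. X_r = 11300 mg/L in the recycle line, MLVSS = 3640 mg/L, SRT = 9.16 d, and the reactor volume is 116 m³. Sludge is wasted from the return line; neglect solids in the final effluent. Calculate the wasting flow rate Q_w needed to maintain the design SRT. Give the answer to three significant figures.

Q_w ≈ 4.08 m³/d

Wasting from the return line (neglecting effluent solids): Q_w = V·X / (θ_c·X_r) = 116.0 × 3640 / (9.16 × 11300) = 4.079 m³/d.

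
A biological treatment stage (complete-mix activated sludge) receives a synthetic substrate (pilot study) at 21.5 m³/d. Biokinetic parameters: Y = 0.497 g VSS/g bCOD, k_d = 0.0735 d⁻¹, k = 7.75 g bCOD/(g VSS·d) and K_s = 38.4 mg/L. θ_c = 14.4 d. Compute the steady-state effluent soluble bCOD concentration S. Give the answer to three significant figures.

For a completely mixed reactor with recycle the Lawrence–McCarty relation gives S = K_s·(1 + k_d·θ_c) / [θ_c·(Y·k − k_d) − 1] = 38.4 × (1 + 0.0735 × 14.4) / [14.4 × (0.497 × 7.75 − 0.0735) − 1] = 79.04 / 53.41 = 1.480 mg/L.

S ≈ 1.48 mg/L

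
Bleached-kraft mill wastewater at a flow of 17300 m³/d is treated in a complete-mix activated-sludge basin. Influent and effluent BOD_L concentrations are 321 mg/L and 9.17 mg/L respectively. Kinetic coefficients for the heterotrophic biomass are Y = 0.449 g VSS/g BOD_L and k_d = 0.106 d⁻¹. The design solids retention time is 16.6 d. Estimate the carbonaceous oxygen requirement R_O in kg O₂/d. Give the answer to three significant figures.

The observed yield is Y_obs = Y/(1 + k_d·θ_c) = 0.449 / (1 + 0.106 × 16.6) = 0.449 / 2.760 = 0.1627 g VSS per g BOD_L removed.
Mass of BOD_L removed per day: Q(S₀ − S) = 17300 × 311.8 g/m³ = 5395 kg/d.
P_X = Y_obs·Q·(S₀ − S) = 0.1627 × 5395 = 877.7 kg VSS/d.
Carbonaceous O₂ demand = substrate oxidised − cell-mass equivalent = 5395 − 1.42 × 877.7 = 4148 kg O₂/d.

R_O ≈ 4150 kg O₂/d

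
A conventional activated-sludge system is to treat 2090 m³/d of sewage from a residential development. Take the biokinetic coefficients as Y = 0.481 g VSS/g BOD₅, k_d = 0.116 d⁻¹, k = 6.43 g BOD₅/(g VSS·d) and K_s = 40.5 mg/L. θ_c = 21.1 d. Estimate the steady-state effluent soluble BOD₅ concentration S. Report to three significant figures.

S ≈ 2.26 mg/L

From the Monod/SRT balance for a CMAS, S = K_s·(1+k_d θ_c)/[θ_c·(Y k − k_d) − 1] = 40.5 × (1 + 0.116 × 21.1) / [21.1 × (0.481 × 6.43 − 0.116) − 1] = 139.6 / 61.81 = 2.259 mg/L.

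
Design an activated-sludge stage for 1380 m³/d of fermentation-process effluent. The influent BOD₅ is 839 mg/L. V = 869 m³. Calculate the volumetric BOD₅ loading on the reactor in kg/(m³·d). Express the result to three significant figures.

L_v ≈ 1.33 kg BOD₅/(m³·d)

L_v = Q S₀ / V = 1380 × 839 × 10⁻³ / 869.0 = 1.332 kg/(m³·d).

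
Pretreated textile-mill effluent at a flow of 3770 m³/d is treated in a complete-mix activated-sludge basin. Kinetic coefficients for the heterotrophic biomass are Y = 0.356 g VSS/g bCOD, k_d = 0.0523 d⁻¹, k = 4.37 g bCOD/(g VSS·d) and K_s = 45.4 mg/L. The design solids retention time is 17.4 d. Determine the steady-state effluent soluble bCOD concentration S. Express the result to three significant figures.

S ≈ 3.45 mg/L

From the Monod/SRT balance for a CMAS, S = K_s·(1+k_d θ_c)/[θ_c·(Y k − k_d) − 1] = 45.4 × (1 + 0.0523 × 17.4) / [17.4 × (0.356 × 4.37 − 0.0523) − 1] = 86.71 / 25.16 = 3.447 mg/L.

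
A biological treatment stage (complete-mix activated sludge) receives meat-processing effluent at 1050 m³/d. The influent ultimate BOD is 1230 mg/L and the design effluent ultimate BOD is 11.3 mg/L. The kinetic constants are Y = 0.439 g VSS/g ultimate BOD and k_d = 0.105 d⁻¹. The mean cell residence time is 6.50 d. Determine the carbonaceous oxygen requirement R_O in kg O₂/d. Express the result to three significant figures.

R_O ≈ 806 kg O₂/d

Y_obs = Y / (1 + k_d θ_c) = 0.439 / (1 + 0.105 × 6.50) = 0.439 / 1.683 = 0.2609.
Substrate removed = Q·(S₀ − S) = 1050 m³/d × (1230 − 11.3) g/m³ = 1.28×10^6 g/d = 1280 kg/d.
Biomass synthesised: P_X = Y_obs × 1280 = 333.9 kg VSS/d.
R_O = Q·(S₀ − S) − 1.42·P_X = 1280 − 1.42 × 333.9 = 805.5 kg O₂/d.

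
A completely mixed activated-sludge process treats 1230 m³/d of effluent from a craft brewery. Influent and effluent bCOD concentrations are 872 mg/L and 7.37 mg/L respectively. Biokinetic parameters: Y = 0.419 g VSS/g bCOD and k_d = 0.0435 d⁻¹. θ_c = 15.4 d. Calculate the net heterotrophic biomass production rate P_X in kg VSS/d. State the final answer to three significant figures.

The observed yield is Y_obs = Y/(1 + k_d·θ_c) = 0.419 / (1 + 0.0435 × 15.4) = 0.419 / 1.670 = 0.2509 g VSS per g bCOD removed.
Q·(S₀ − S) = 1230 × (872 − 7.37) × 10⁻³ = 1063 kg/d removed.
Biomass produced: P_X = Y_obs·Q·ΔS = 0.2509 × 1063 ≈ 266.8 kg VSS/d.

P_X ≈ 267 kg VSS/d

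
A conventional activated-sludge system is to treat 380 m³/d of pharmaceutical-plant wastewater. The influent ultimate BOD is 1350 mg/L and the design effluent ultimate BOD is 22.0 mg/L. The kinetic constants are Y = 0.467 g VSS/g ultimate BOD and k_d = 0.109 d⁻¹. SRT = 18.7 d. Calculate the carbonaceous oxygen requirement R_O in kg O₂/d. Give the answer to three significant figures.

Correct the yield for decay: Y_obs = Y/(1 + k_d θ_c) = 0.467 / (1 + 0.109 × 18.7) = 0.467 / 3.038 = 0.1537.
Substrate removed = Q·(S₀ − S) = 380 m³/d × (1350 − 22.0) g/m³ = 5.05×10^5 g/d = 504.6 kg/d.
Net sludge production P_X = 0.1537 × 504.6 = 77.57 kg VSS/d.
Carbonaceous O₂ demand = substrate oxidised − cell-mass equivalent = 504.6 − 1.42 × 77.57 = 394.5 kg O₂/d.

R_O ≈ 394 kg O₂/d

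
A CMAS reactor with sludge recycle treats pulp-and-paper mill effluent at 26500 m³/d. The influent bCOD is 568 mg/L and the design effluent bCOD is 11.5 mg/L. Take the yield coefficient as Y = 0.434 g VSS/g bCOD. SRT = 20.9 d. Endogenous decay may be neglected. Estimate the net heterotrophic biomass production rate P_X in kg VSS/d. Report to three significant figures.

P_X ≈ 6400 kg VSS/d

With endogenous decay neglected, the observed yield equals the true yield: Y_obs = Y = 0.434 g VSS/g bCOD.
Q·(S₀ − S) = 26500 × (568 − 11.5) × 10⁻³ = 14747 kg/d removed.
P_X = Y_obs · Q(S₀ − S) = 0.4340 × 14747 = 6400 kg VSS/d.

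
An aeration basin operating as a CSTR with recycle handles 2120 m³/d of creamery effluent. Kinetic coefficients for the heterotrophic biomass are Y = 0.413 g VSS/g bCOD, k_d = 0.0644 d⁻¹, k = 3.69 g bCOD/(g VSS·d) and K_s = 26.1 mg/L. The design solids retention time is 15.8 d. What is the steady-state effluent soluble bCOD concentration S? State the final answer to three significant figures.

S ≈ 2.39 mg/L

Effluent substrate depends only on kinetics and SRT: S = K_s(1 + k_d θ_c) / [θ_c(Yk − k_d) − 1] = 26.1 × (1 + 0.0644 × 15.8) / [15.8 × (0.413 × 3.69 − 0.0644) − 1] = 52.66 / 22.06 = 2.387 mg/L.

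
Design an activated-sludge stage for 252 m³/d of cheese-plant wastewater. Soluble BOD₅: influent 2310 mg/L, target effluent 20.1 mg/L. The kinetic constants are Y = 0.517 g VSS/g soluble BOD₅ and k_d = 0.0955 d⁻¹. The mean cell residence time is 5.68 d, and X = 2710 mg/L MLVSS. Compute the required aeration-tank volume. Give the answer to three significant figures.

Steady-state biomass mass balance: V·X·(1 + k_d·θ_c) = Y·Q·(S₀ − S)·θ_c, so V = 0.517 × 252 × (2310 − 20.1) × 5.68 / [2710 × (1 + 0.0955 × 5.68)] = 1.69×10^6 / 4180 = 405.4 m³.

V ≈ 405 m³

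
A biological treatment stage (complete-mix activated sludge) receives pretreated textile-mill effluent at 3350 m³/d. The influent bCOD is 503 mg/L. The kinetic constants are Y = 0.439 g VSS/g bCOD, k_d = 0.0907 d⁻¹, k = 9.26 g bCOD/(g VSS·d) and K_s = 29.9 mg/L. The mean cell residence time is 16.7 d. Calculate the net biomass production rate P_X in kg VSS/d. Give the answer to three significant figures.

P_X ≈ 293 kg VSS/d

For a completely mixed reactor with recycle the Lawrence–McCarty relation gives S = K_s·(1 + k_d·θ_c) / [θ_c·(Y·k − k_d) − 1] = 29.9 × (1 + 0.0907 × 16.7) / [16.7 × (0.439 × 9.26 − 0.0907) − 1] = 75.19 / 65.37 = 1.150 mg/L.
The observed yield is Y_obs = Y/(1 + k_d·θ_c) = 0.439 / (1 + 0.0907 × 16.7) = 0.439 / 2.515 = 0.1746 g VSS per g bCOD removed.
Mass of bCOD removed per day: Q(S₀ − S) = 3350 × 501.9 g/m³ = 1681 kg/d.
Biomass produced: P_X = Y_obs·Q·ΔS = 0.1746 × 1681 ≈ 293.5 kg VSS/d.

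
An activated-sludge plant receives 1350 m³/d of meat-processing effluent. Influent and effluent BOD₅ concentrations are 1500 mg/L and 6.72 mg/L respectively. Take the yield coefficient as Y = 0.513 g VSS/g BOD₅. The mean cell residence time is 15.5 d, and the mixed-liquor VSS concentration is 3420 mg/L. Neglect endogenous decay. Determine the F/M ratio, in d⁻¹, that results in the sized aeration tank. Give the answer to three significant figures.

Biomass mass balance (decay neglected): V·X = Y·Q·(S₀ − S)·θ_c, so V = 0.513 × 1350 × (1500 − 6.72) × 15.5 / 3420 = 4687 m³.
F/M = applied load / biomass = Q·S₀/(V·X) = 1350 × 1500 / (4687 × 3420) = 0.1263 d⁻¹.

F/M ≈ 0.126 d⁻¹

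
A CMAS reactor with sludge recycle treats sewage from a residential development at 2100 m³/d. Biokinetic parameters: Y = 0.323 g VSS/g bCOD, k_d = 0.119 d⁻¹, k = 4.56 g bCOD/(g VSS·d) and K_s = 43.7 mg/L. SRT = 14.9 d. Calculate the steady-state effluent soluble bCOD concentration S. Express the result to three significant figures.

Effluent substrate depends only on kinetics and SRT: S = K_s(1 + k_d θ_c) / [θ_c(Yk − k_d) − 1] = 43.7 × (1 + 0.119 × 14.9) / [14.9 × (0.323 × 4.56 − 0.119) − 1] = 121.2 / 19.17 = 6.321 mg/L.

S ≈ 6.32 mg/L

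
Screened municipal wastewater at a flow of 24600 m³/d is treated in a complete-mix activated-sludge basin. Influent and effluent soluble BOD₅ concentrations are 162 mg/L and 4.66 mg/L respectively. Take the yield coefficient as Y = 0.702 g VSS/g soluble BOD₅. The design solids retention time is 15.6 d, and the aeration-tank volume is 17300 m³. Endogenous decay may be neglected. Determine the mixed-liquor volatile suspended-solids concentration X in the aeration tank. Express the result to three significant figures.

From V·X = Y·Q·(S₀ − S)·θ_c (decay neglected): X = 0.702 × 24600 × (162 − 4.66) × 15.6 / 17300 = 2450 mg/L.

X ≈ 2450 mg/L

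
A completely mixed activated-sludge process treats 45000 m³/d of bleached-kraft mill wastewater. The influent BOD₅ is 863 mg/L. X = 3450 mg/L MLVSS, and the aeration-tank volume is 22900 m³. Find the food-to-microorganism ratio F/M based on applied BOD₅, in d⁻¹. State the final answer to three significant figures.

F/M = applied load / biomass = Q·S₀/(V·X) = 45000 × 863 / (22900 × 3450) = 0.4916 d⁻¹.

F/M ≈ 0.492 d⁻¹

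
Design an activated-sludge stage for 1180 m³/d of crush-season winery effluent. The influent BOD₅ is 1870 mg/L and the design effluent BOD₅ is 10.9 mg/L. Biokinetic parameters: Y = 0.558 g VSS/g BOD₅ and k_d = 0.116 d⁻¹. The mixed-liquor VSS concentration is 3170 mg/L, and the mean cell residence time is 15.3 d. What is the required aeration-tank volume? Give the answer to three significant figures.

From the SRT design equation V = Y Q (S₀−S) θ_c / [X (1 + k_d θ_c)] = 0.558 × 1180 × (1870 − 10.9) × 15.3 / [3170 × (1 + 0.116 × 15.3)] = 1.87×10^7 / 8796 = 2129 m³.

V ≈ 2130 m³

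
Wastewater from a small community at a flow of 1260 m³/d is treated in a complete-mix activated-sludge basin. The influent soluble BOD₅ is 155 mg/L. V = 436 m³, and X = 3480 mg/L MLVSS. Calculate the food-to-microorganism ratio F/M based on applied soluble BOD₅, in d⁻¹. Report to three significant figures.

F/M = Q·S₀ / (V·X) = 1260 × 155 / (436.0 × 3480) = 0.1287 g soluble BOD₅·(g VSS·d)⁻¹.

F/M ≈ 0.129 d⁻¹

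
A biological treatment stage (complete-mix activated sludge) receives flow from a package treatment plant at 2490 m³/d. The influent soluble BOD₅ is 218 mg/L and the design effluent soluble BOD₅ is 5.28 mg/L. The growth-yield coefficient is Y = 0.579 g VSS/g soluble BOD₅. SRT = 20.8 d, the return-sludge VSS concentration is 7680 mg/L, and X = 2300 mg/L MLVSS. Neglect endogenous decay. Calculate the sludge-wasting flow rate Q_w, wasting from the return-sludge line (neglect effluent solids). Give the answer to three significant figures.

Q_w ≈ 39.9 m³/d

Biomass mass balance (decay neglected): V·X = Y·Q·(S₀ − S)·θ_c, so V = 0.579 × 2490 × (218 − 5.28) × 20.8 / 2300 = 2773 m³.
θ_c = V·X/(Q_w·X_r) when wasting from the recycle, so Q_w = V·X/(θ_c·X_r) = 2773 × 2300 / (20.8 × 7680) = 39.93 m³/d.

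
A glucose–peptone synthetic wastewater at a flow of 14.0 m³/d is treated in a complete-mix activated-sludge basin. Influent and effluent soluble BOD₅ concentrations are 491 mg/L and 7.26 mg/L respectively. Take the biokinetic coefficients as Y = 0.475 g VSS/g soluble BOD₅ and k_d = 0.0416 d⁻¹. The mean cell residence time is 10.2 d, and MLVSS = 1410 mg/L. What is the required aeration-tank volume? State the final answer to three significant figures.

V ≈ 16.3 m³

Steady-state biomass mass balance: V·X·(1 + k_d·θ_c) = Y·Q·(S₀ − S)·θ_c, so V = 0.475 × 14.0 × (491 − 7.26) × 10.2 / [1410 × (1 + 0.0416 × 10.2)] = 3.28×10^4 / 2008 = 16.34 m³.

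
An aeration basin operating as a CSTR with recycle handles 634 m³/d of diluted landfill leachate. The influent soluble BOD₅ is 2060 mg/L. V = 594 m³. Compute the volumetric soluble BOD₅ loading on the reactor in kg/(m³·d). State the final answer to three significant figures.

Applied soluble BOD₅ load per unit volume = Q·S₀/V = (634 × 2060/1000)/594.0 = 2.199 kg soluble BOD₅·m⁻³·d⁻¹.

L_v ≈ 2.20 kg soluble BOD₅/(m³·d)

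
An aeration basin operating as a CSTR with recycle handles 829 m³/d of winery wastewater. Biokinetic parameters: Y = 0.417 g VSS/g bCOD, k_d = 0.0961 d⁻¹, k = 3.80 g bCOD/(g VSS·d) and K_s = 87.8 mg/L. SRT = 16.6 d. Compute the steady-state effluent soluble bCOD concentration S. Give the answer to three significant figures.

S ≈ 9.61 mg/L

For a completely mixed reactor with recycle the Lawrence–McCarty relation gives S = K_s·(1 + k_d·θ_c) / [θ_c·(Y·k − k_d) − 1] = 87.8 × (1 + 0.0961 × 16.6) / [16.6 × (0.417 × 3.80 − 0.0961) − 1] = 227.9 / 23.71 = 9.611 mg/L.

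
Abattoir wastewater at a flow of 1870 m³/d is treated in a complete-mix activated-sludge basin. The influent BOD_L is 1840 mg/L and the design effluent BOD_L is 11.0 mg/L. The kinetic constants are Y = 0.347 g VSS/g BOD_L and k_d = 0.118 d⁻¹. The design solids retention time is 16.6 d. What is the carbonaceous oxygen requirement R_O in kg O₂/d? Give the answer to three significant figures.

R_O ≈ 2850 kg O₂/d

Observed yield with endogenous decay: Y_obs = Y / (1 + k_d·θ_c) = 0.347 / (1 + 0.118 × 16.6) = 0.347 / 2.959 = 0.1173 g VSS/g BOD_L.
Mass of BOD_L removed per day: Q(S₀ − S) = 1870 × 1829 g/m³ = 3420 kg/d.
P_X = Y_obs·Q·(S₀ − S) = 0.1173 × 3420 = 401.1 kg VSS/d.
R_O = Q·ΔS − 1.42 P_X = 3420 − 569.6 = 2851 kg O₂/d.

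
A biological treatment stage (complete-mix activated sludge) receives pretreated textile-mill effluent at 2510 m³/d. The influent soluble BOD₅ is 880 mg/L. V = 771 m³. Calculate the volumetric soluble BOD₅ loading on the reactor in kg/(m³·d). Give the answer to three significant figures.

L_v ≈ 2.86 kg soluble BOD₅/(m³·d)

Applied soluble BOD₅ load per unit volume = Q·S₀/V = (2510 × 880/1000)/771.0 = 2.865 kg soluble BOD₅·m⁻³·d⁻¹.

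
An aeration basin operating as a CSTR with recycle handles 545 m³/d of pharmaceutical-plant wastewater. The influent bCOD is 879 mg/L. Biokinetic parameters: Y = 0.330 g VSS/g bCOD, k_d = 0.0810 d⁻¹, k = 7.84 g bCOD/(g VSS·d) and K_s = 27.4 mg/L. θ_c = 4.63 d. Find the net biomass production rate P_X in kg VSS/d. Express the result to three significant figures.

P_X ≈ 115 kg VSS/d

For a completely mixed reactor with recycle the Lawrence–McCarty relation gives S = K_s·(1 + k_d·θ_c) / [θ_c·(Y·k − k_d) − 1] = 27.4 × (1 + 0.0810 × 4.63) / [4.63 × (0.330 × 7.84 − 0.0810) − 1] = 37.68 / 10.60 = 3.553 mg/L.
Y_obs = Y / (1 + k_d θ_c) = 0.330 / (1 + 0.0810 × 4.63) = 0.330 / 1.375 = 0.2400.
Substrate removed = Q·(S₀ − S) = 545 m³/d × (879 − 3.55) g/m³ = 4.77×10^5 g/d = 477.1 kg/d.
Biomass produced: P_X = Y_obs·Q·ΔS = 0.2400 × 477.1 ≈ 114.5 kg VSS/d.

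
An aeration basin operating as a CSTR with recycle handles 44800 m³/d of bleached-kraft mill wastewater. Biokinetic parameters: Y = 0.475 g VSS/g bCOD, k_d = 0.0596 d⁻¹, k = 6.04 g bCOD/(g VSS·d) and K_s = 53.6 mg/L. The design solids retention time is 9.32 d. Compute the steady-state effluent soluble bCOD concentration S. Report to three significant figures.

From the Monod/SRT balance for a CMAS, S = K_s·(1+k_d θ_c)/[θ_c·(Y k − k_d) − 1] = 53.6 × (1 + 0.0596 × 9.32) / [9.32 × (0.475 × 6.04 − 0.0596) − 1] = 83.37 / 25.18 = 3.311 mg/L.

S ≈ 3.31 mg/L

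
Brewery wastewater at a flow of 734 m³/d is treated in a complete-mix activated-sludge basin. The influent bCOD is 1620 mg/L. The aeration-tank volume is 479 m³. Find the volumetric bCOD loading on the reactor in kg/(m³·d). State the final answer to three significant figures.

L_v ≈ 2.48 kg bCOD/(m³·d)

L_v = Q S₀ / V = 734 × 1620 × 10⁻³ / 479.0 = 2.482 kg/(m³·d).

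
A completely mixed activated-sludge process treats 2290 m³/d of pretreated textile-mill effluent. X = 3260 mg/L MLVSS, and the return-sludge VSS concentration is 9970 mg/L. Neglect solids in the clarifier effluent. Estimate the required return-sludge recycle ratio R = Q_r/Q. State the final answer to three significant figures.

Solids balance on the clarifier gives (1+R)X = R·X_r, so R = X/(X_r − X) = 3260 / (9970 − 3260) = 0.4858.

R ≈ 0.486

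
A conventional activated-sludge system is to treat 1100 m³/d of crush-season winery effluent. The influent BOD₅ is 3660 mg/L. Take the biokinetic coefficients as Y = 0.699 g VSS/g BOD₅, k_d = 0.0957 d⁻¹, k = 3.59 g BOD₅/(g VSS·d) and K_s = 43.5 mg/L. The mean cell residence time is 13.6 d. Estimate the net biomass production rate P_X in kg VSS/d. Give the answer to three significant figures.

P_X ≈ 1220 kg VSS/d

From the Monod/SRT balance for a CMAS, S = K_s·(1+k_d θ_c)/[θ_c·(Y k − k_d) − 1] = 43.5 × (1 + 0.0957 × 13.6) / [13.6 × (0.699 × 3.59 − 0.0957) − 1] = 100.1 / 31.83 = 3.146 mg/L.
Correct the yield for decay: Y_obs = Y/(1 + k_d θ_c) = 0.699 / (1 + 0.0957 × 13.6) = 0.699 / 2.302 = 0.3037.
Mass of BOD₅ removed per day: Q(S₀ − S) = 1100 × 3657 g/m³ = 4023 kg/d.
P_X = Y_obs · Q(S₀ − S) = 0.3037 × 4023 = 1222 kg VSS/d.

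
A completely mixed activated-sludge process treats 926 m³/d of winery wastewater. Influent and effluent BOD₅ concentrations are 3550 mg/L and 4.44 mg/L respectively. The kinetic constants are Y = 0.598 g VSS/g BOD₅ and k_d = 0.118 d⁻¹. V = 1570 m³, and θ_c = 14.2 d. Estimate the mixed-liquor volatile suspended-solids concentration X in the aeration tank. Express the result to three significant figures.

X ≈ 6640 mg/L

X = Y·Q·ΔS·θ_c / [V·(1 + k_d θ_c)] = 0.598 × 926 × (3550 − 4.44) × 14.2 / [1570 × (1 + 0.118 × 14.2)] = 6637 mg/L.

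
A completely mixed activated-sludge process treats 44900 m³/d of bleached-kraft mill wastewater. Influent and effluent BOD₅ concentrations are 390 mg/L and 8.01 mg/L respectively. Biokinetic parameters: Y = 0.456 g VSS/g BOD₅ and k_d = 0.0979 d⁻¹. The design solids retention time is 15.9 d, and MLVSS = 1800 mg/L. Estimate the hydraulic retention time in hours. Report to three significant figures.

From the SRT design equation V = Y Q (S₀−S) θ_c / [X (1 + k_d θ_c)] = 0.456 × 44900 × (390 − 8.01) × 15.9 / [1800 × (1 + 0.0979 × 15.9)] = 1.24×10^8 / 4602 = 27022 m³.
Hydraulic retention time τ = V/Q = 27022 / 44900 = 0.6018 d = 14.44 h.

τ ≈ 14.4 h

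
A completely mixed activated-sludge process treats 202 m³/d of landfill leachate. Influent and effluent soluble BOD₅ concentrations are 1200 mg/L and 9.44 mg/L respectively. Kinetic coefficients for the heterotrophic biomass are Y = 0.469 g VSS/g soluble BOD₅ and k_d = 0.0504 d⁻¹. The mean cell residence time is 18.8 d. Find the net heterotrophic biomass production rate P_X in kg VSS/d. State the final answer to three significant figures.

P_X ≈ 57.9 kg VSS/d

Observed yield with endogenous decay: Y_obs = Y / (1 + k_d·θ_c) = 0.469 / (1 + 0.0504 × 18.8) = 0.469 / 1.948 = 0.2408 g VSS/g soluble BOD₅.
Substrate removed = Q·(S₀ − S) = 202 m³/d × (1200 − 9.44) g/m³ = 2.4×10^5 g/d = 240.5 kg/d.
So the net sludge growth is P_X = 0.2408 × 240.5 = 57.92 kg VSS/d.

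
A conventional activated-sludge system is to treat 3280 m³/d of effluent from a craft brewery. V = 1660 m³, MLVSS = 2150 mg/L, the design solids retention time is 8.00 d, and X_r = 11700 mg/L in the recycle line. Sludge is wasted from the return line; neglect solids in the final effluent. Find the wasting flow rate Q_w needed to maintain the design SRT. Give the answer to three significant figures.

Q_w ≈ 38.1 m³/d

θ_c = V·X/(Q_w·X_r) when wasting from the recycle, so Q_w = V·X/(θ_c·X_r) = 1660 × 2150 / (8.00 × 11700) = 38.13 m³/d.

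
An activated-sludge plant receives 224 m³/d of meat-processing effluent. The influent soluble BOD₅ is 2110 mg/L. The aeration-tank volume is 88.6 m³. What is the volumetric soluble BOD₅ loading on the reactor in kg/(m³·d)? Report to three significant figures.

L_v ≈ 5.33 kg soluble BOD₅/(m³·d)

Volumetric loading L_v = Q·S₀ / V = 224 × 2110 g/m³ / 88.60 m³ = 5335 g/(m³·d) = 5.335 kg soluble BOD₅/(m³·d).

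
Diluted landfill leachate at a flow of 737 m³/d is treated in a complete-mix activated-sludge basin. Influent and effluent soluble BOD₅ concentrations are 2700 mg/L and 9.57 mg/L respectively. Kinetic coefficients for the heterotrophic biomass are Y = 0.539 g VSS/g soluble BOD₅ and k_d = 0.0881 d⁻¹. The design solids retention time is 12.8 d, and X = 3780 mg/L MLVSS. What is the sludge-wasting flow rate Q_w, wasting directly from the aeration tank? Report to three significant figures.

From the SRT design equation V = Y Q (S₀−S) θ_c / [X (1 + k_d θ_c)] = 0.539 × 737 × (2700 − 9.57) × 12.8 / [3780 × (1 + 0.0881 × 12.8)] = 1.37×10^7 / 8043 = 1701 m³.
For wasting at MLVSS concentration, Q_w = V/θ_c = 1701/12.8 = 132.9 m³/d.

Q_w ≈ 133 m³/d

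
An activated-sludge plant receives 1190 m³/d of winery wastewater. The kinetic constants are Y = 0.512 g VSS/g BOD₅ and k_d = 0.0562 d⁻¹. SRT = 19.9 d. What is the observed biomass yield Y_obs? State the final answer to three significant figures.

Correct the yield for decay: Y_obs = Y/(1 + k_d θ_c) = 0.512 / (1 + 0.0562 × 19.9) = 0.512 / 2.118 = 0.2417.

Y_obs ≈ 0.242 g VSS/g BOD₅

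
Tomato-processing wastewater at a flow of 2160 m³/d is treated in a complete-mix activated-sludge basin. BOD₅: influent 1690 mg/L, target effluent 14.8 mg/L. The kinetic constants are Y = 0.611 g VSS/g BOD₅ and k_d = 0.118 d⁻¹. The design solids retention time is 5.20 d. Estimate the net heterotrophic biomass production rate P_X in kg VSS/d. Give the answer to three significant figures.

Observed yield with endogenous decay: Y_obs = Y / (1 + k_d·θ_c) = 0.611 / (1 + 0.118 × 5.20) = 0.611 / 1.614 = 0.3787 g VSS/g BOD₅.
ΔS = 1690 − 14.8 = 1675 mg/L, so the substrate removal rate is 2160 × 1675/1000 = 3618 kg BOD₅/d.
P_X = Y_obs · Q(S₀ − S) = 0.3787 × 3618 = 1370 kg VSS/d.

P_X ≈ 1370 kg VSS/d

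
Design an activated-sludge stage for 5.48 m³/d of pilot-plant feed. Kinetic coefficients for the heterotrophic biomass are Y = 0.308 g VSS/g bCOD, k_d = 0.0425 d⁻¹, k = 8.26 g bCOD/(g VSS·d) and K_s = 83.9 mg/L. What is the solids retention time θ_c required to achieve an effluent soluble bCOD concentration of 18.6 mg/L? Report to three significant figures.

θ_c ≈ 2.39 d

Specific growth rate at S = 18.6 mg/L: μ = YkS/(K_s+S) = 0.308·8.26·18.6/(83.9+18.6) = 0.4617 d⁻¹.
1/θ_c = 0.4617 − 0.0425 = 0.4192 d⁻¹, so θ_c = 2.386 d.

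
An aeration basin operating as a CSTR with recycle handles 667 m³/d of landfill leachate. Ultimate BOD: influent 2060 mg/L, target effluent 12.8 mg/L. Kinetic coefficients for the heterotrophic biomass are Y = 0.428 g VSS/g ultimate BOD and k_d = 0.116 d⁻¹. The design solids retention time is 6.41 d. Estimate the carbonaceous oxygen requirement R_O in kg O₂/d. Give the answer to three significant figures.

R_O ≈ 890 kg O₂/d

Correct the yield for decay: Y_obs = Y/(1 + k_d θ_c) = 0.428 / (1 + 0.116 × 6.41) = 0.428 / 1.744 = 0.2455.
Q·(S₀ − S) = 667 × (2060 − 12.8) × 10⁻³ = 1365 kg/d removed.
Biomass synthesised: P_X = Y_obs × 1365 = 335.2 kg VSS/d.
Carbonaceous O₂ demand = substrate oxidised − cell-mass equivalent = 1365 − 1.42 × 335.2 = 889.5 kg O₂/d.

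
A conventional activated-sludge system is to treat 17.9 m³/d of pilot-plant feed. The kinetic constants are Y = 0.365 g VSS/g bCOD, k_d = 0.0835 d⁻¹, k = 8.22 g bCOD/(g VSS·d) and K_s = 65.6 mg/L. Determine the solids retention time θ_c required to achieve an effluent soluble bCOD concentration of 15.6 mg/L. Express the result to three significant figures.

At the target effluent, Y k S/(K_s+S) = 0.365×8.22×15.6/81.20 = 0.5764 d⁻¹.
Then 1/θ_c = μ − k_d = 0.5764 − 0.0835 = 0.4929 d⁻¹, giving θ_c = 2.029 d.

θ_c ≈ 2.03 d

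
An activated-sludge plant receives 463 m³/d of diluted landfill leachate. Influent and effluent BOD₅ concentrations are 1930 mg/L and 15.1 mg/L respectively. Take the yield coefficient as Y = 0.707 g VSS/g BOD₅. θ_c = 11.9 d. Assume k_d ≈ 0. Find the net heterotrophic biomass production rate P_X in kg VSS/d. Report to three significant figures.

With endogenous decay neglected, the observed yield equals the true yield: Y_obs = Y = 0.707 g VSS/g BOD₅.
Mass of BOD₅ removed per day: Q(S₀ − S) = 463 × 1915 g/m³ = 886.6 kg/d.
Net biomass production P_X = Y_obs × Q·(S₀ − S) = 0.7070 × 886.6 = 626.8 kg VSS/d.

P_X ≈ 627 kg VSS/d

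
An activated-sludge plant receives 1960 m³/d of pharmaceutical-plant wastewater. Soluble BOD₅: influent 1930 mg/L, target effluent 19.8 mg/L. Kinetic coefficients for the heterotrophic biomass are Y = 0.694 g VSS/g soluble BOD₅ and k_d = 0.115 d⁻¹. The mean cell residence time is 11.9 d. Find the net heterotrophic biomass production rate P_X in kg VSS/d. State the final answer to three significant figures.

P_X ≈ 1100 kg VSS/d

The observed yield is Y_obs = Y/(1 + k_d·θ_c) = 0.694 / (1 + 0.115 × 11.9) = 0.694 / 2.369 = 0.2930 g VSS per g soluble BOD₅ removed.
ΔS = 1930 − 19.8 = 1910 mg/L, so the substrate removal rate is 1960 × 1910/1000 = 3744 kg soluble BOD₅/d.
P_X = Y_obs · Q(S₀ − S) = 0.2930 × 3744 = 1097 kg VSS/d.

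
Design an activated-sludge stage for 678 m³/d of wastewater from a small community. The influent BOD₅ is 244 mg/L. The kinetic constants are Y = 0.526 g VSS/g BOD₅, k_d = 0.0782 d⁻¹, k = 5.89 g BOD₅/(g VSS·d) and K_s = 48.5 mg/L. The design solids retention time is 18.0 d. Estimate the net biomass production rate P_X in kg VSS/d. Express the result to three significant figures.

P_X ≈ 35.8 kg VSS/d

From the Monod/SRT balance for a CMAS, S = K_s·(1+k_d θ_c)/[θ_c·(Y k − k_d) − 1] = 48.5 × (1 + 0.0782 × 18.0) / [18.0 × (0.526 × 5.89 − 0.0782) − 1] = 116.8 / 53.36 = 2.188 mg/L.
Correct the yield for decay: Y_obs = Y/(1 + k_d θ_c) = 0.526 / (1 + 0.0782 × 18.0) = 0.526 / 2.408 = 0.2185.
Q·(S₀ − S) = 678 × (244 − 2.19) × 10⁻³ = 163.9 kg/d removed.
P_X = Y_obs · Q(S₀ − S) = 0.2185 × 163.9 = 35.82 kg VSS/d.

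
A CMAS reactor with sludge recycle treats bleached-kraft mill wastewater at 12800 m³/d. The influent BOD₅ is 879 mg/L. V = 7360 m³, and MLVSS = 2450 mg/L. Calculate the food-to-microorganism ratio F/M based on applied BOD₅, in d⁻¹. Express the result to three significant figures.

F/M = Q·S₀ / (V·X) = 12800 × 879 / (7360 × 2450) = 0.6240 g BOD₅·(g VSS·d)⁻¹.

F/M ≈ 0.624 d⁻¹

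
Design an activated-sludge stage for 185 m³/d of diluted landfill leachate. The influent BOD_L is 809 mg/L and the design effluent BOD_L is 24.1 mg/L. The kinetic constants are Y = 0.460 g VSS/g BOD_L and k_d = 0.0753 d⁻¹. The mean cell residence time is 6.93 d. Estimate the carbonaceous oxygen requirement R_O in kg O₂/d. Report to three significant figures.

Observed yield with endogenous decay: Y_obs = Y / (1 + k_d·θ_c) = 0.460 / (1 + 0.0753 × 6.93) = 0.460 / 1.522 = 0.3023 g VSS/g BOD_L.
Q·(S₀ − S) = 185 × (809 − 24.1) × 10⁻³ = 145.2 kg/d removed.
P_X = Y_obs·Q·(S₀ − S) = 0.3023 × 145.2 = 43.89 kg VSS/d.
R_O = Q·(S₀ − S) − 1.42·P_X = 145.2 − 1.42 × 43.89 = 82.88 kg O₂/d.

R_O ≈ 82.9 kg O₂/d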